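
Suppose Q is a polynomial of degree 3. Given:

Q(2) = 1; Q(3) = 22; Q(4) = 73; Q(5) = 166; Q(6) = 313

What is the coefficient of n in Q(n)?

-2

First differences: 21, 51, 93, 147. Second differences: 30, 42, 54. Third differences: 12, 12.
Level-3 differences are constant, so Q has degree 3.
Fitting a degree-3 polynomial gives Q(n) = 2n³ - 3n² - 2n + 1.
The coefficient of n is -2.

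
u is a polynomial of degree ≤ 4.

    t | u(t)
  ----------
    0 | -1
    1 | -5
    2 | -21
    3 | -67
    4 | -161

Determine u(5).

-321

Write u(t) = at^4 + bt³ + ct² + dt + e; the 5 given values yield a linear system in the 5 coefficients.
Solving, the leading coefficient vanishes, and u(t) = -3t³ + 3t² - 4t - 1.
Then u(5) = -321.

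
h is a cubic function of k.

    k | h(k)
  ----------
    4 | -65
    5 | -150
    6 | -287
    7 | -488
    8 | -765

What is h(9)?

-1130

First differences: -85, -137, -201, -277. Second differences: -52, -64, -76. Third differences: -12, -12.
Level-3 differences are constant, so h has degree 3.
Fitting a degree-3 polynomial gives h(k) = -2k³ + 4k² + k - 5.
Then h(9) = -1130.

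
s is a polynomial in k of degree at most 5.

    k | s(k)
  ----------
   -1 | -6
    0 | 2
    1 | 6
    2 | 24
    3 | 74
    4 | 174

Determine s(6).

Write s(k) = ak^5 + bk^4 + ck³ + dk² + ek + p; the 6 given values yield a linear system in the 6 coefficients.
Solving, the top 2 coefficients vanish, and s(k) = 3k³ - 2k² + 3k + 2.
Then s(6) = 596.

596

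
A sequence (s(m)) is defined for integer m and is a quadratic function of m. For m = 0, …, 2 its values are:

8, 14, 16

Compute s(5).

-2

Write s(m) = am² + bm + c; the 3 given values yield a linear system in the 3 coefficients.
Solving, s(m) = -2m² + 8m + 8.
Then s(5) = -2.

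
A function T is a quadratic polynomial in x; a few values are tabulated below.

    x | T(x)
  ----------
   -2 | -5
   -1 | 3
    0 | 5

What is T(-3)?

-19

Write T(x) = ax² + bx + c; the 3 given values yield a linear system in the 3 coefficients.
Solving, T(x) = -3x² - x + 5.
Then T(-3) = -19.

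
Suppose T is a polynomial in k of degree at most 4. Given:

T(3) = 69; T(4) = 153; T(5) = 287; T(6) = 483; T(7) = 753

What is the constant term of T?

First differences: 84, 134, 196, 270. Second differences: 50, 62, 74. Third differences: 12, 12.
Level-3 differences are constant, so T has degree 3.
Fitting a degree-3 polynomial gives T(k) = 2k³ + k² + 3k - 3.
The constant term is T(0) = -3.

-3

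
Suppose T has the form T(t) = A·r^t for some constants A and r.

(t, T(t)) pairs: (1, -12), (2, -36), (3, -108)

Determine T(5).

-972

Consecutive ratio: -36/(-12) = 3, and -108/(-36) = 3, so r = 3.
Then A·3^1 = -12 gives A = -4, and T(t) = -4·3^t.
T(5) = -4·3^5 = -972.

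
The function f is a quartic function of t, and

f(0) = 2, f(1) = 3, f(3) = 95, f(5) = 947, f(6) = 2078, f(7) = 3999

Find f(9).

11459

Write f(t) = at^4 + bt³ + ct² + dt + e; the 6 given values yield a linear system in the 5 coefficients.
Solving, f(t) = 2t^4 - 2t³ - 3t² + 4t + 2.
Then f(9) = 11459.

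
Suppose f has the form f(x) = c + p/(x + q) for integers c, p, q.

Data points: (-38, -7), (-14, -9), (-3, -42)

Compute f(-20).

(f(x) − c)(x + q) = p for each data point; the three points give a linear system in c and q, then p follows.
Solving: c = -6, q = 2, p = 36, so f(x) = -6 + 36/(x + 2).
Then f(-20) = -6 + 36/(-18) = -8.

-8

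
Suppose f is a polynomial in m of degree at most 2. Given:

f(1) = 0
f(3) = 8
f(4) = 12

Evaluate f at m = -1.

Write f(m) = am² + bm + c; the 3 given values yield a linear system in the 3 coefficients.
Solving, the leading coefficient vanishes, and f(m) = 4m - 4.
Then f(-1) = -8.

-8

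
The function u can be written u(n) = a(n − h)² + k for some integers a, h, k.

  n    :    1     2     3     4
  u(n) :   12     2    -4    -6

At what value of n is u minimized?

First differences -10, -6, -2; second difference 4 = 2a, so a = 2.
Expanding, the n-coefficient is −2ah = -4h; matching it to the data gives h = 4, and then k = -6.
So u(n) = 2(n − 4)² − 6.
Hence h = 4.

4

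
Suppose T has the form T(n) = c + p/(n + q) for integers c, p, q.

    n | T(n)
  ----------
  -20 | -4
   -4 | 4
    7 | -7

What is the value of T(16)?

(T(n) − c)(n + q) = p for each data point; the three points give a linear system in c and q, then p follows.
Solving: c = -5, q = 2, p = -18, so T(n) = -5 − 18/(n + 2).
Then T(16) = -5 − 18/18 = -6.

-6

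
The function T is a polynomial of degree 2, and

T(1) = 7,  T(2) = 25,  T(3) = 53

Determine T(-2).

Write T(x) = ax² + bx + c; the 3 given values yield a linear system in the 3 coefficients.
Solving, T(x) = 5x² + 3x - 1.
Then T(-2) = 13.

13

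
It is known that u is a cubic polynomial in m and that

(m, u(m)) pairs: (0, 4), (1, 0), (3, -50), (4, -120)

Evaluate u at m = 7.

-654

Write u(m) = am³ + bm² + cm + d; the 4 given values yield a linear system in the 4 coefficients.
Solving, u(m) = -2m³ + m² - 3m + 4.
Then u(7) = -654.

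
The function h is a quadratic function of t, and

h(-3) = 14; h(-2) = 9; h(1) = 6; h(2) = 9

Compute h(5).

Write h(t) = at² + bt + c; the 4 given values yield a linear system in the 3 coefficients.
Solving, h(t) = t² + 5.
Then h(5) = 30.

30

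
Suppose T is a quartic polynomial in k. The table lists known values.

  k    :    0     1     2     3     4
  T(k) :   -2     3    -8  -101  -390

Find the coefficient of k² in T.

3

Write T(k) = ak^4 + bk³ + ck² + dk + e; the 5 given values yield a linear system in the 5 coefficients.
Solving, T(k) = -2k^4 + k³ + 3k² + 3k - 2.
The coefficient of k² is 3.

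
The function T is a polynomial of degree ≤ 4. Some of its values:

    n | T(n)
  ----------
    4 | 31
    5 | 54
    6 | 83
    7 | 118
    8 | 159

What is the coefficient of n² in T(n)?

First differences: 23, 29, 35, 41. Second differences: 6, 6, 6.
Level-2 differences are constant, so T has degree 2.
Fitting a degree-2 polynomial gives T(n) = 3n² - 4n - 1.
The coefficient of n² is 3.

3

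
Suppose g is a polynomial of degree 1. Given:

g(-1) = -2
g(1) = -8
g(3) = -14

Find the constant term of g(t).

Write g(t) = at + b; the 3 given values yield a linear system in the 2 coefficients.
Solving, g(t) = -3t - 5.
The constant term is g(0) = -5.

-5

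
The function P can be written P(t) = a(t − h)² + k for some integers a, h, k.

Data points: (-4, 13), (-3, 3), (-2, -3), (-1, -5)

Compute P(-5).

27

First differences -10, -6, -2; second difference 4 = 2a, so a = 2.
Expanding, the t-coefficient is −2ah = -4h; matching it to the data gives h = -1, and then k = -5.
So P(t) = 2(t + 1)² − 5.
P(-5) = 2·(-4)² − 5 = 27.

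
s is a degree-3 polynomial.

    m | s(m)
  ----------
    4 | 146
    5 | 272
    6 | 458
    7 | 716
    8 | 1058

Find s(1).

First differences: 126, 186, 258, 342. Second differences: 60, 72, 84. Third differences: 12, 12.
Level-3 differences are constant, so s has degree 3.
Fitting a degree-3 polynomial gives s(m) = 2m³ + 4m + 2.
Then s(1) = 8.

8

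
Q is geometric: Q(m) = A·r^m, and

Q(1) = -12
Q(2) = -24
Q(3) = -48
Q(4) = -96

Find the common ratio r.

Consecutive ratio: -24/(-12) = 2, and -48/(-24) = 2, so r = 2.
Then A·2^1 = -12 gives A = -6, and Q(m) = -6·2^m.

2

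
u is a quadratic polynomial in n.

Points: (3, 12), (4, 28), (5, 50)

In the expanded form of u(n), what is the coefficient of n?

Write u(n) = an² + bn + c; the 3 given values yield a linear system in the 3 coefficients.
Solving, u(n) = 3n² - 5n.
The coefficient of n is -5.

-5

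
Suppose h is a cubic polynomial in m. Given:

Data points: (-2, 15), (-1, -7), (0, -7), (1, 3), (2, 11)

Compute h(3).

5

First differences: -22, 0, 10, 8. Second differences: 22, 10, -2. Third differences: -12, -12.
Level-3 differences are constant, so h has degree 3.
Fitting a degree-3 polynomial gives h(m) = -2m³ + 5m² + 7m - 7.
Then h(3) = 5.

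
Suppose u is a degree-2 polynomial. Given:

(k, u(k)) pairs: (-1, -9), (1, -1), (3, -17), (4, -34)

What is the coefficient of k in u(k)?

4

Write u(k) = ak² + bk + c; the 4 given values yield a linear system in the 3 coefficients.
Solving, u(k) = -3k² + 4k - 2.
The coefficient of k is 4.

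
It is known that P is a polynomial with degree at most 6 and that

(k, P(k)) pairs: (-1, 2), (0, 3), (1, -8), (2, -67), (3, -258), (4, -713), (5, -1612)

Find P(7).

-5702

Write P(k) = ak^6 + bk^5 + ck^4 + dk³ + ek² + pk + q; the 7 given values yield a linear system in the 7 coefficients.
Solving, the top 2 coefficients vanish, and P(k) = -2k^4 - 2k³ - 4k² - 3k + 3.
Then P(7) = -5702.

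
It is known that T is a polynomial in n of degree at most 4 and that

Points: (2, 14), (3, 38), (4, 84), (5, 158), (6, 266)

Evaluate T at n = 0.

Write T(n) = an^4 + bn³ + cn² + dn + e; the 5 given values yield a linear system in the 5 coefficients.
Solving, the leading coefficient vanishes, and T(n) = n³ + 2n² - 5n + 8.
Then T(0) = 8.

8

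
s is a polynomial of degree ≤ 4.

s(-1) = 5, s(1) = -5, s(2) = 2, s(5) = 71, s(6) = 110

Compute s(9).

Write s(k) = ak^4 + bk³ + ck² + dk + e; the 5 given values yield a linear system in the 5 coefficients.
Solving, the top 2 coefficients vanish, and s(k) = 4k² - 5k - 4.
Then s(9) = 275.

275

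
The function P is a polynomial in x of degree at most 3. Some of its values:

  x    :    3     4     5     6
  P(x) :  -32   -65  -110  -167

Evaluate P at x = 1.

-2

First differences: -33, -45, -57. Second differences: -12, -12.
Level-2 differences are constant, so P has degree 2.
Fitting a degree-2 polynomial gives P(x) = -6x² + 9x - 5.
Then P(1) = -2.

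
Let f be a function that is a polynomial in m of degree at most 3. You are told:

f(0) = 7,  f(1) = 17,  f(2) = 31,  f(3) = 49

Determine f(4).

71

First differences: 10, 14, 18. Second differences: 4, 4.
Level-2 differences are constant, so f has degree 2.
Extending the table by one column gives the next first difference 22, so f(4) = 49 + 22 = 71.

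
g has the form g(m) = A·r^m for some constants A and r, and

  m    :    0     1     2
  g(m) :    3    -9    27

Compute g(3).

-81

Consecutive ratio: -9/3 = -3, and 27/(-9) = -3, so r = -3.
Then A·(-3)^0 = 3 gives A = 3, and g(m) = 3·(-3)^m.
g(3) = 3·(-3)^3 = -81.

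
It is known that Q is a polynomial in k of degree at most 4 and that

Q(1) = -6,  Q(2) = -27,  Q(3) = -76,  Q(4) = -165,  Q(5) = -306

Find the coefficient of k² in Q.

First differences: -21, -49, -89, -141. Second differences: -28, -40, -52. Third differences: -12, -12.
Level-3 differences are constant, so Q has degree 3.
Fitting a degree-3 polynomial gives Q(k) = -2k³ - 2k² - k - 1.
The coefficient of k² is -2.

-2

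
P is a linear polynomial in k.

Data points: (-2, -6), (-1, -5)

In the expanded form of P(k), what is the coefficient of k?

1

Write P(k) = ak + b; the 2 given values yield a linear system in the 2 coefficients.
Solving, P(k) = k - 4.
The coefficient of k is 1.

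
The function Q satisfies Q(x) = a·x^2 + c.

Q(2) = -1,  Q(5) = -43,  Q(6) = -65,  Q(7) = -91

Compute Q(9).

From Q(2) = -1 and Q(5) = -43: 4a + c = -1 and 25a + c = -43.
Subtracting: 21a = -42, so a = -2; then c = -1 − (-2)·4 = 7.
So Q(x) = -2x² + 7, and Q(9) = -155.

-155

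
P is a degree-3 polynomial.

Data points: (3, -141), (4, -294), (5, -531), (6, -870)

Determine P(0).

-6

Write P(t) = at³ + bt² + ct + d; the 4 given values yield a linear system in the 4 coefficients.
Solving, P(t) = -3t³ - 6t² - 6.
Then P(0) = -6.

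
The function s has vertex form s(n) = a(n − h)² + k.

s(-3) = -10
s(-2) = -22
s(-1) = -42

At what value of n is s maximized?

First differences -12, -20; second difference -8 = 2a, so a = -4.
Expanding, the n-coefficient is −2ah = 8h; matching it to the data gives h = -4, and then k = -6.
So s(n) = -4(n + 4)² − 6.
Hence h = -4.

-4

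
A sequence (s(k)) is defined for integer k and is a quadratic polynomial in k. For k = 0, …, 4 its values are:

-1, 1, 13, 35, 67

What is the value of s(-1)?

7

First differences: 2, 12, 22, 32. Second differences: 10, 10, 10.
Level-2 differences are constant, so s has degree 2.
Fitting a degree-2 polynomial gives s(k) = 5k² - 3k - 1.
Then s(-1) = 7.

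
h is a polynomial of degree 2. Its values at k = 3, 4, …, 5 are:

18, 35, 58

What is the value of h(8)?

163

Write h(k) = ak² + bk + c; the 3 given values yield a linear system in the 3 coefficients.
Solving, h(k) = 3k² - 4k + 3.
Then h(8) = 163.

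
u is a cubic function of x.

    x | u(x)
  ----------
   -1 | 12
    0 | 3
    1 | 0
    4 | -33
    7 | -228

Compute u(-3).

Write u(x) = ax³ + bx² + cx + d; the 5 given values yield a linear system in the 4 coefficients.
Solving, u(x) = -x³ + 3x² - 5x + 3.
Then u(-3) = 72.

72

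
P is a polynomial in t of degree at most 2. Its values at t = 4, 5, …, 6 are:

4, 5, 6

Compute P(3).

Write P(t) = at² + bt + c; the 3 given values yield a linear system in the 3 coefficients.
Solving, the leading coefficient vanishes, and P(t) = t.
Then P(3) = 3.

3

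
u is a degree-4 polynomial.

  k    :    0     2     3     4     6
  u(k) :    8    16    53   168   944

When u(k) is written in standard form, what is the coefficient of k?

0

Write u(k) = ak^4 + bk³ + ck² + dk + e; the 5 given values yield a linear system in the 5 coefficients.
Solving, u(k) = k^4 - 2k³ + 2k² + 8.
The coefficient of k is 0.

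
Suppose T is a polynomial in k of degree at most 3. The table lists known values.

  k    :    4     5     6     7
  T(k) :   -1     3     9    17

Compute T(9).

39

First differences: 4, 6, 8. Second differences: 2, 2.
Level-2 differences are constant, so T has degree 2.
Fitting a degree-2 polynomial gives T(k) = k² - 5k + 3.
Then T(9) = 39.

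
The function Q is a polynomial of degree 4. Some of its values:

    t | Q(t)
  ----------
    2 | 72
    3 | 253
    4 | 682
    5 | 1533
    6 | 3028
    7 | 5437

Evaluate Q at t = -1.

-3

Write Q(t) = at^4 + bt³ + ct² + dt + e; the 6 given values yield a linear system in the 5 coefficients.
Solving, Q(t) = 2t^4 + t³ + 5t² + 7t - 2.
Then Q(-1) = -3.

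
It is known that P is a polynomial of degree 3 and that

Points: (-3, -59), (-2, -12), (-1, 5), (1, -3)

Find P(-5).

-291

Write P(m) = am³ + bm² + cm + d; the 4 given values yield a linear system in the 4 coefficients.
Solving, P(m) = 2m³ - 3m² - 6m + 4.
Then P(-5) = -291.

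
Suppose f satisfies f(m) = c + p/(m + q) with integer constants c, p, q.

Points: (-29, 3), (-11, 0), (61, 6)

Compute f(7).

15

(f(m) − c)(m + q) = p for each data point; the three points give a linear system in c and q, then p follows.
Solving: c = 5, q = -1, p = 60, so f(m) = 5 + 60/(m − 1).
Then f(7) = 5 + 60/6 = 15.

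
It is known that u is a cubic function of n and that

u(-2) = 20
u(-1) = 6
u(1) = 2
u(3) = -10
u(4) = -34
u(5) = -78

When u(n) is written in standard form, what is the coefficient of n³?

Write u(n) = an³ + bn² + cn + d; the 6 given values yield a linear system in the 4 coefficients.
Solving, u(n) = -n³ + 2n² - n + 2.
The coefficient of n³ is -1.

-1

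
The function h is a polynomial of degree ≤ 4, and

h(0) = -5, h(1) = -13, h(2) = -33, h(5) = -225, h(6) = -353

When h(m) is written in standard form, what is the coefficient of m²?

-3

Write h(m) = am^4 + bm³ + cm² + dm + e; the 5 given values yield a linear system in the 5 coefficients.
Solving, the leading coefficient vanishes, and h(m) = -m³ - 3m² - 4m - 5.
The coefficient of m² is -3.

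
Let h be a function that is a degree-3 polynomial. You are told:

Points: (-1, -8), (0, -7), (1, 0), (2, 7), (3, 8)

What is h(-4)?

85

Write h(m) = am³ + bm² + cm + d; the 5 given values yield a linear system in the 4 coefficients.
Solving, h(m) = -m³ + 3m² + 5m - 7.
Then h(-4) = 85.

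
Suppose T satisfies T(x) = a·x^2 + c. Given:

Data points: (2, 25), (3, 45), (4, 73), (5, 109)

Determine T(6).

From T(2) = 25 and T(3) = 45: 4a + c = 25 and 9a + c = 45.
Subtracting: 5a = 20, so a = 4; then c = 25 − 4·4 = 9.
So T(x) = 4x² + 9, and T(6) = 153.

153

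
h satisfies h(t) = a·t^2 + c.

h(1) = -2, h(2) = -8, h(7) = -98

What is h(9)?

-162

From h(1) = -2 and h(2) = -8: 1a + c = -2 and 4a + c = -8.
Subtracting: 3a = -6, so a = -2; then c = -2 − (-2)·1 = 0.
So h(t) = -2t² + 0, and h(9) = -162.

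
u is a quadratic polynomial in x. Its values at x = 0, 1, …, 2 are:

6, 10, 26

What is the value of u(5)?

146

Write u(x) = ax² + bx + c; the 3 given values yield a linear system in the 3 coefficients.
Solving, u(x) = 6x² - 2x + 6.
Then u(5) = 146.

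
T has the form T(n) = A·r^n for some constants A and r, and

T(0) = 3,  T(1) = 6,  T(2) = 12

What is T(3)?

24

Consecutive ratio: 6/3 = 2, and 12/6 = 2, so r = 2.
Then A·2^0 = 3 gives A = 3, and T(n) = 3·2^n.
T(3) = 3·2^3 = 24.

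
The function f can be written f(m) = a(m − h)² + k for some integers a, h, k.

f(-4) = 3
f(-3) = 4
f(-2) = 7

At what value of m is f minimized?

First differences 1, 3; second difference 2 = 2a, so a = 1.
Expanding, the m-coefficient is −2ah = -2h; matching it to the data gives h = -4, and then k = 3.
So f(m) = 1(m + 4)² + 3.
Hence h = -4.

-4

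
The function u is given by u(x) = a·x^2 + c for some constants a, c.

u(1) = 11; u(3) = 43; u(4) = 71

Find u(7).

From u(1) = 11 and u(3) = 43: 1a + c = 11 and 9a + c = 43.
Subtracting: 8a = 32, so a = 4; then c = 11 − 4·1 = 7.
So u(x) = 4x² + 7, and u(7) = 203.

203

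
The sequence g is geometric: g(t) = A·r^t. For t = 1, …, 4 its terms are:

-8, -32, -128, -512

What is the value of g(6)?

Consecutive ratio: -32/(-8) = 4, and -128/(-32) = 4, so r = 4.
Then A·4^1 = -8 gives A = -2, and g(t) = -2·4^t.
g(6) = -2·4^6 = -8192.

-8192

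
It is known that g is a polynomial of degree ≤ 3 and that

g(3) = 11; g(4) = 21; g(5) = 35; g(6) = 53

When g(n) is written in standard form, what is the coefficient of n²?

Write g(n) = an³ + bn² + cn + d; the 4 given values yield a linear system in the 4 coefficients.
Solving, the leading coefficient vanishes, and g(n) = 2n² - 4n + 5.
The coefficient of n² is 2.

2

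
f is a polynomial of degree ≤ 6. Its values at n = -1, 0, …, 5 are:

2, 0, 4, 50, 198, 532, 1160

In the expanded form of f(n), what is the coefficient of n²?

2

Write f(n) = an^6 + bn^5 + cn^4 + dn³ + en² + pn + q; the 7 given values yield a linear system in the 7 coefficients.
Solving, the top 2 coefficients vanish, and f(n) = n^4 + 4n³ + 2n² - 3n.
The coefficient of n² is 2.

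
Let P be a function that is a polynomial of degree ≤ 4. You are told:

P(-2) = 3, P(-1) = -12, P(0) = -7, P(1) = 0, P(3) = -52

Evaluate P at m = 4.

Write P(m) = am^4 + bm³ + cm² + dm + e; the 5 given values yield a linear system in the 5 coefficients.
Solving, the leading coefficient vanishes, and P(m) = -3m³ + m² + 9m - 7.
Then P(4) = -147.

-147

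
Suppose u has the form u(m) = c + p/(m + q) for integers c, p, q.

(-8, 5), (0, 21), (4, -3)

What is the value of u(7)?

0

(u(m) − c)(m + q) = p for each data point; the three points give a linear system in c and q, then p follows.
Solving: c = 3, q = -1, p = -18, so u(m) = 3 − 18/(m − 1).
Then u(7) = 3 − 18/6 = 0.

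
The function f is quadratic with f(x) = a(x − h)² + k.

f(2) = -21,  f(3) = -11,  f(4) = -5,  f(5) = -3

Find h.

First differences 10, 6, 2; second difference -4 = 2a, so a = -2.
Expanding, the x-coefficient is −2ah = 4h; matching it to the data gives h = 5, and then k = -3.
So f(x) = -2(x − 5)² − 3.
Hence h = 5.

5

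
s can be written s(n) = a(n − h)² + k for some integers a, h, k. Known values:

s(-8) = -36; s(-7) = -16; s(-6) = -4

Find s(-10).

First differences 20, 12; second difference -8 = 2a, so a = -4.
Expanding, the n-coefficient is −2ah = 8h; matching it to the data gives h = -5, and then k = 0.
So s(n) = -4(n + 5)² + 0.
s(-10) = -4·(-5)² + 0 = -100.

-100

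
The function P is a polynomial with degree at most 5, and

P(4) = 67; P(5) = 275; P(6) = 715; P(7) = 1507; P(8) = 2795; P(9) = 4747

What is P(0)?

-5

First differences: 208, 440, 792, 1288, 1952. Second differences: 232, 352, 496, 664. Third differences: 120, 144, 168. Fourth differences: 24, 24.
Level-4 differences are constant, so P has degree 4.
Fitting a degree-4 polynomial gives P(k) = k^4 - 2k³ - 5k² + 6k - 5.
The constant term is P(0) = -5.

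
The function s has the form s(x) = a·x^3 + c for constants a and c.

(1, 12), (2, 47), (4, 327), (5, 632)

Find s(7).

1722

From s(1) = 12 and s(2) = 47: 1a + c = 12 and 8a + c = 47.
Subtracting: 7a = 35, so a = 5; then c = 12 − 5·1 = 7.
So s(x) = 5x³ + 7, and s(7) = 1722.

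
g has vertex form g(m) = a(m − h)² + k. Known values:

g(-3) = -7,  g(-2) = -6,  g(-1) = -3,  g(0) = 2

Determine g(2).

First differences 1, 3, 5; second difference 2 = 2a, so a = 1.
Expanding, the m-coefficient is −2ah = -2h; matching it to the data gives h = -3, and then k = -7.
So g(m) = 1(m + 3)² − 7.
g(2) = 1·5² − 7 = 18.

18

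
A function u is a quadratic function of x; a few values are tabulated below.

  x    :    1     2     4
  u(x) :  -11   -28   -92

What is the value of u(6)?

Write u(x) = ax² + bx + c; the 3 given values yield a linear system in the 3 coefficients.
Solving, u(x) = -5x² - 2x - 4.
Then u(6) = -196.

-196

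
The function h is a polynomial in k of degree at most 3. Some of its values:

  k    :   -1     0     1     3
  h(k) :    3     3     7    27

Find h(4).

Write h(k) = ak³ + bk² + ck + d; the 4 given values yield a linear system in the 4 coefficients.
Solving, the leading coefficient vanishes, and h(k) = 2k² + 2k + 3.
Then h(4) = 43.

43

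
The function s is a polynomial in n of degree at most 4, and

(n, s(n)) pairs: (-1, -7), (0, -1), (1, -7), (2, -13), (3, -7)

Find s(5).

First differences: 6, -6, -6, 6. Second differences: -12, 0, 12. Third differences: 12, 12.
Level-3 differences are constant, so s has degree 3.
Fitting a degree-3 polynomial gives s(n) = 2n³ - 6n² - 2n - 1.
Then s(5) = 89.

89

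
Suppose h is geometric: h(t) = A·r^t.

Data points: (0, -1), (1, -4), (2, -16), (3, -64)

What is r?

Consecutive ratio: -4/(-1) = 4, and -16/(-4) = 4, so r = 4.
Then A·4^0 = -1 gives A = -1, and h(t) = -1·4^t.

4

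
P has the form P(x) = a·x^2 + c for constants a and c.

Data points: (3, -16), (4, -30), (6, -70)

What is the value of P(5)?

From P(3) = -16 and P(4) = -30: 9a + c = -16 and 16a + c = -30.
Subtracting: 7a = -14, so a = -2; then c = -16 − (-2)·9 = 2.
So P(x) = -2x² + 2, and P(5) = -48.

-48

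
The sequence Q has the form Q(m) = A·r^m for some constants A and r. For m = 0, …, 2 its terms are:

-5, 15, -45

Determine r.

-3

Consecutive ratio: 15/(-5) = -3, and -45/15 = -3, so r = -3.
Then A·(-3)^0 = -5 gives A = -5, and Q(m) = -5·(-3)^m.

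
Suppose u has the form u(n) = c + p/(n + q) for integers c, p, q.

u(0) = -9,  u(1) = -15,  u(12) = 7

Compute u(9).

(u(n) − c)(n + q) = p for each data point; the three points give a linear system in c and q, then p follows.
Solving: c = 3, q = -3, p = 36, so u(n) = 3 + 36/(n − 3).
Then u(9) = 3 + 36/6 = 9.

9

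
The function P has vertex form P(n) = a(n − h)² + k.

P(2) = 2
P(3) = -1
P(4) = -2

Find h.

First differences -3, -1; second difference 2 = 2a, so a = 1.
Expanding, the n-coefficient is −2ah = -2h; matching it to the data gives h = 4, and then k = -2.
So P(n) = 1(n − 4)² − 2.
Hence h = 4.

4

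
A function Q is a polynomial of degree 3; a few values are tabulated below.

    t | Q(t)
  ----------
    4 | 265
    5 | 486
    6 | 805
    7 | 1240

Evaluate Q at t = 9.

2530

Write Q(t) = at³ + bt² + ct + d; the 4 given values yield a linear system in the 4 coefficients.
Solving, Q(t) = 3t³ + 4t² + 2t + 1.
Then Q(9) = 2530.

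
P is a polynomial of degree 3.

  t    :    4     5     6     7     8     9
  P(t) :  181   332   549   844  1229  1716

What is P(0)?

-3

First differences: 151, 217, 295, 385, 487. Second differences: 66, 78, 90, 102. Third differences: 12, 12, 12.
Level-3 differences are constant, so P has degree 3.
Fitting a degree-3 polynomial gives P(t) = 2t³ + 3t² + 2t - 3.
The constant term is P(0) = -3.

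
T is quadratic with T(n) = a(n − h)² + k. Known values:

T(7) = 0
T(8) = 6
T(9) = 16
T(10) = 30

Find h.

First differences 6, 10, 14; second difference 4 = 2a, so a = 2.
Expanding, the n-coefficient is −2ah = -4h; matching it to the data gives h = 6, and then k = -2.
So T(n) = 2(n − 6)² − 2.
Hence h = 6.

6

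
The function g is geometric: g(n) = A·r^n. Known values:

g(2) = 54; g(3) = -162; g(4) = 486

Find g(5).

-1458

Consecutive ratio: -162/54 = -3, and 486/(-162) = -3, so r = -3.
Then A·(-3)^2 = 54 gives A = 6, and g(n) = 6·(-3)^n.
g(5) = 6·(-3)^5 = -1458.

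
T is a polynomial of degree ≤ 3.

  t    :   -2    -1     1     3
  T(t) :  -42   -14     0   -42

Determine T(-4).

Write T(t) = at³ + bt² + ct + d; the 4 given values yield a linear system in the 4 coefficients.
Solving, the leading coefficient vanishes, and T(t) = -7t² + 7t.
Then T(-4) = -140.

-140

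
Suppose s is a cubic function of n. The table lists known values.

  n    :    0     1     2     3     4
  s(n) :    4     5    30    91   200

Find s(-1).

Write s(n) = an³ + bn² + cn + d; the 5 given values yield a linear system in the 4 coefficients.
Solving, s(n) = 2n³ + 6n² - 7n + 4.
Then s(-1) = 15.

15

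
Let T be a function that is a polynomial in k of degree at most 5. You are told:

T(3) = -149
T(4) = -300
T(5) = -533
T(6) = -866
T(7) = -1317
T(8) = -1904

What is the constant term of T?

Write T(k) = ak^5 + bk^4 + ck³ + dk² + ek + p; the 6 given values yield a linear system in the 6 coefficients.
Solving, the top 2 coefficients vanish, and T(k) = -3k³ - 5k² - 5k - 8.
The constant term is T(0) = -8.

-8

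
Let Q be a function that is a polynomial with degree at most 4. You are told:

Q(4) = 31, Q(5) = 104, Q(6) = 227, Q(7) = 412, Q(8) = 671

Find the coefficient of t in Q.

First differences: 73, 123, 185, 259. Second differences: 50, 62, 74. Third differences: 12, 12.
Level-3 differences are constant, so Q has degree 3.
Fitting a degree-3 polynomial gives Q(t) = 2t³ - 5t² - 4t - 1.
The coefficient of t is -4.

-4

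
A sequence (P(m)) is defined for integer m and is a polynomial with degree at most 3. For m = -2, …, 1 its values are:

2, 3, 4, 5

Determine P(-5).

First differences: 1, 1, 1.
Level-1 differences are constant, so P has degree 1.
Fitting a degree-1 polynomial gives P(m) = m + 4.
Then P(-5) = -1.

-1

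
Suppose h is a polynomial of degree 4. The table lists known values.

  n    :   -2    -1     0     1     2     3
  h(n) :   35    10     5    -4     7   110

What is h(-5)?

1190

Write h(n) = an^4 + bn³ + cn² + dn + e; the 6 given values yield a linear system in the 5 coefficients.
Solving, h(n) = 2n^4 - 4n² - 7n + 5.
Then h(-5) = 1190.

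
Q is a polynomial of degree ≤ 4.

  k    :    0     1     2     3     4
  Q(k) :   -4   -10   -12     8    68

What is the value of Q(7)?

668

First differences: -6, -2, 20, 60. Second differences: 4, 22, 40. Third differences: 18, 18.
Level-3 differences are constant, so Q has degree 3.
Fitting a degree-3 polynomial gives Q(k) = 3k³ - 7k² - 2k - 4.
Then Q(7) = 668.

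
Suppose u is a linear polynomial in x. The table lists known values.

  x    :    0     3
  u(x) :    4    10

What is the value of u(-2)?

Write u(x) = ax + b; the 2 given values yield a linear system in the 2 coefficients.
Solving, u(x) = 2x + 4.
Then u(-2) = 0.

0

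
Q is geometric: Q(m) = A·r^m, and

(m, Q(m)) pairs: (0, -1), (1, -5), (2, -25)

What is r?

Consecutive ratio: -5/(-1) = 5, and -25/(-5) = 5, so r = 5.
Then A·5^0 = -1 gives A = -1, and Q(m) = -1·5^m.

5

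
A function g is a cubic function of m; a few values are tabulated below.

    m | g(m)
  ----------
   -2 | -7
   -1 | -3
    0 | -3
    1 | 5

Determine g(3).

93

Write g(m) = am³ + bm² + cm + d; the 4 given values yield a linear system in the 4 coefficients.
Solving, g(m) = 2m³ + 4m² + 2m - 3.
Then g(3) = 93.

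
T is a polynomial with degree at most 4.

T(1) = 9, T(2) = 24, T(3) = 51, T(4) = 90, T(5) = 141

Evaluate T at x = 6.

First differences: 15, 27, 39, 51. Second differences: 12, 12, 12.
Level-2 differences are constant, so T has degree 2.
Extending the table by one column gives the next first difference 63, so T(6) = 141 + 63 = 204.

204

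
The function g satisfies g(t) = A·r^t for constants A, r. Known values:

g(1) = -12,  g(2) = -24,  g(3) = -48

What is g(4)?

-96

Consecutive ratio: -24/(-12) = 2, and -48/(-24) = 2, so r = 2.
Then A·2^1 = -12 gives A = -6, and g(t) = -6·2^t.
g(4) = -6·2^4 = -96.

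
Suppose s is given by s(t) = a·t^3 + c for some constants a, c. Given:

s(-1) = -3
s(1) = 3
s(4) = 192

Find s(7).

1029

From s(-1) = -3 and s(1) = 3: -1a + c = -3 and 1a + c = 3.
Subtracting: 2a = 6, so a = 3; then c = -3 − 3·(-1) = 0.
So s(t) = 3t³ + 0, and s(7) = 1029.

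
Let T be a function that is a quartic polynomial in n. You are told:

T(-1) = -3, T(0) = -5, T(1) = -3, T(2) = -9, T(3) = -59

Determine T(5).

Write T(n) = an^4 + bn³ + cn² + dn + e; the 5 given values yield a linear system in the 5 coefficients.
Solving, T(n) = -n^4 + 3n² - 5.
Then T(5) = -555.

-555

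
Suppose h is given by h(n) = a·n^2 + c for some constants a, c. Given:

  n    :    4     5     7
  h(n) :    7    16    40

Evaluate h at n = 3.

0

From h(4) = 7 and h(5) = 16: 16a + c = 7 and 25a + c = 16.
Subtracting: 9a = 9, so a = 1; then c = 7 − 1·16 = -9.
So h(n) = 1n² − 9, and h(3) = 0.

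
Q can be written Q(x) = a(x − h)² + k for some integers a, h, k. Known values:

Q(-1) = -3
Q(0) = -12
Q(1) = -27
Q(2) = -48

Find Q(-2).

0

First differences -9, -15, -21; second difference -6 = 2a, so a = -3.
Expanding, the x-coefficient is −2ah = 6h; matching it to the data gives h = -2, and then k = 0.
So Q(x) = -3(x + 2)² + 0.
Q(-2) = -3·0² + 0 = 0.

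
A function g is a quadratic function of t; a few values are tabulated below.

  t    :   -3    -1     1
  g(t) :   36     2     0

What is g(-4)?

65

Write g(t) = at² + bt + c; the 3 given values yield a linear system in the 3 coefficients.
Solving, g(t) = 4t² - t - 3.
Then g(-4) = 65.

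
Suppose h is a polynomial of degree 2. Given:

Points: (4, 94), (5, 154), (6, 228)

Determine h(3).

48

Write h(m) = am² + bm + c; the 3 given values yield a linear system in the 3 coefficients.
Solving, h(m) = 7m² - 3m - 6.
Then h(3) = 48.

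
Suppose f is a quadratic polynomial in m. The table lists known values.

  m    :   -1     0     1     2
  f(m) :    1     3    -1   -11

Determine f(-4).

Write f(m) = am² + bm + c; the 4 given values yield a linear system in the 3 coefficients.
Solving, f(m) = -3m² - m + 3.
Then f(-4) = -41.

-41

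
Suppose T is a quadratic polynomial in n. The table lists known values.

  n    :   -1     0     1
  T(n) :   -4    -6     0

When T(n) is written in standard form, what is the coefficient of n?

Write T(n) = an² + bn + c; the 3 given values yield a linear system in the 3 coefficients.
Solving, T(n) = 4n² + 2n - 6.
The coefficient of n is 2.

2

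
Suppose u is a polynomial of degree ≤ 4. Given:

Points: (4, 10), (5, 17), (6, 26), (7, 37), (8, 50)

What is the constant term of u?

2

First differences: 7, 9, 11, 13. Second differences: 2, 2, 2.
Level-2 differences are constant, so u has degree 2.
Fitting a degree-2 polynomial gives u(k) = k² - 2k + 2.
The constant term is u(0) = 2.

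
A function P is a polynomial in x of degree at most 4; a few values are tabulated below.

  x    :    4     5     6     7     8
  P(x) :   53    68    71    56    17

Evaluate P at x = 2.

First differences: 15, 3, -15, -39. Second differences: -12, -18, -24. Third differences: -6, -6.
Level-3 differences are constant, so P has degree 3.
Fitting a degree-3 polynomial gives P(x) = -x³ + 9x² - 5x - 7.
Then P(2) = 11.

11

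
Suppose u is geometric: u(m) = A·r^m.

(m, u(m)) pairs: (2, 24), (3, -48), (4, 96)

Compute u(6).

Consecutive ratio: -48/24 = -2, and 96/(-48) = -2, so r = -2.
Then A·(-2)^2 = 24 gives A = 6, and u(m) = 6·(-2)^m.
u(6) = 6·(-2)^6 = 384.

384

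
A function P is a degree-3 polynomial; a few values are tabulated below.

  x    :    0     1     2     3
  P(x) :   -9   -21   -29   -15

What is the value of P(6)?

339

Write P(x) = ax³ + bx² + cx + d; the 4 given values yield a linear system in the 4 coefficients.
Solving, P(x) = 3x³ - 7x² - 8x - 9.
Then P(6) = 339.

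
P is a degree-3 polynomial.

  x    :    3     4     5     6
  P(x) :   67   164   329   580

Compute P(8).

Write P(x) = ax³ + bx² + cx + d; the 4 given values yield a linear system in the 4 coefficients.
Solving, P(x) = 3x³ - 2x² + 4.
Then P(8) = 1412.

1412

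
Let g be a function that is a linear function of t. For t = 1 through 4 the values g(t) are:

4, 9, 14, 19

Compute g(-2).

First differences: 5, 5, 5.
Level-1 differences are constant, so g has degree 1.
Fitting a degree-1 polynomial gives g(t) = 5t - 1.
Then g(-2) = -11.

-11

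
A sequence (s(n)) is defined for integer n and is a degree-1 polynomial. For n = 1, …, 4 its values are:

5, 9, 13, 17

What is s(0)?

First differences: 4, 4, 4.
Level-1 differences are constant, so s has degree 1.
Fitting a degree-1 polynomial gives s(n) = 4n + 1.
The constant term is s(0) = 1.

1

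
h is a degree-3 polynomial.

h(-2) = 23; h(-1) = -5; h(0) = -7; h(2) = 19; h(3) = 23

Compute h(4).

Write h(n) = an³ + bn² + cn + d; the 5 given values yield a linear system in the 4 coefficients.
Solving, h(n) = -2n³ + 7n² + 7n - 7.
Then h(4) = 5.

5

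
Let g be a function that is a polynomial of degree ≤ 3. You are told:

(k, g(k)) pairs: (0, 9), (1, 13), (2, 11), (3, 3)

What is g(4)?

-11

Write g(k) = ak³ + bk² + ck + d; the 4 given values yield a linear system in the 4 coefficients.
Solving, the leading coefficient vanishes, and g(k) = -3k² + 7k + 9.
Then g(4) = -11.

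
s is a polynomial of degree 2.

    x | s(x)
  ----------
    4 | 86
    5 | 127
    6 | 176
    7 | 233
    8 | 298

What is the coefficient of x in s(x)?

5

First differences: 41, 49, 57, 65. Second differences: 8, 8, 8.
Level-2 differences are constant, so s has degree 2.
Fitting a degree-2 polynomial gives s(x) = 4x² + 5x + 2.
The coefficient of x is 5.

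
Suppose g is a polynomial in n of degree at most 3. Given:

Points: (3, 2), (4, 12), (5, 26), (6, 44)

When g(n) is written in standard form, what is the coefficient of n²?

2

First differences: 10, 14, 18. Second differences: 4, 4.
Level-2 differences are constant, so g has degree 2.
Fitting a degree-2 polynomial gives g(n) = 2n² - 4n - 4.
The coefficient of n² is 2.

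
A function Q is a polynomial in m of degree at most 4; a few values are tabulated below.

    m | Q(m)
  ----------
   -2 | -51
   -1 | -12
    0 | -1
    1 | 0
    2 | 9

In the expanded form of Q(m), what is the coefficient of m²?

-5

First differences: 39, 11, 1, 9. Second differences: -28, -10, 8. Third differences: 18, 18.
Level-3 differences are constant, so Q has degree 3.
Fitting a degree-3 polynomial gives Q(m) = 3m³ - 5m² + 3m - 1.
The coefficient of m² is -5.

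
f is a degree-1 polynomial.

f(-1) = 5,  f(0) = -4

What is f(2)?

Write f(x) = ax + b; the 2 given values yield a linear system in the 2 coefficients.
Solving, f(x) = -9x - 4.
Then f(2) = -22.

-22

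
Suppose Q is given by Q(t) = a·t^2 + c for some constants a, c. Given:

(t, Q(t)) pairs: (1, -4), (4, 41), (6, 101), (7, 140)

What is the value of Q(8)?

185

From Q(1) = -4 and Q(4) = 41: 1a + c = -4 and 16a + c = 41.
Subtracting: 15a = 45, so a = 3; then c = -4 − 3·1 = -7.
So Q(t) = 3t² − 7, and Q(8) = 185.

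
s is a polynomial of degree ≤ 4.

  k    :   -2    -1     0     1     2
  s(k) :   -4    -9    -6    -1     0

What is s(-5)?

119

Write s(k) = ak^4 + bk³ + ck² + dk + e; the 5 given values yield a linear system in the 5 coefficients.
Solving, the leading coefficient vanishes, and s(k) = -k³ + k² + 5k - 6.
Then s(-5) = 119.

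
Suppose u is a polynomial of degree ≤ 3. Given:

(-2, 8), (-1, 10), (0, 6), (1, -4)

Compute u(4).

-70

First differences: 2, -4, -10. Second differences: -6, -6.
Level-2 differences are constant, so u has degree 2.
Fitting a degree-2 polynomial gives u(n) = -3n² - 7n + 6.
Then u(4) = -70.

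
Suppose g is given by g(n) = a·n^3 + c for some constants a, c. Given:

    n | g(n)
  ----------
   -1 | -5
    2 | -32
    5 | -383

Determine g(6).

-656

From g(-1) = -5 and g(2) = -32: -1a + c = -5 and 8a + c = -32.
Subtracting: 9a = -27, so a = -3; then c = -5 − (-3)·(-1) = -8.
So g(n) = -3n³ − 8, and g(6) = -656.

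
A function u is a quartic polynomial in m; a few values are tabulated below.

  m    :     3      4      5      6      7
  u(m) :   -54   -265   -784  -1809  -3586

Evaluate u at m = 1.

Write u(m) = am^4 + bm³ + cm² + dm + e; the 5 given values yield a linear system in the 5 coefficients.
Solving, u(m) = -2m^4 + 3m³ + 4m² - 9.
Then u(1) = -4.

-4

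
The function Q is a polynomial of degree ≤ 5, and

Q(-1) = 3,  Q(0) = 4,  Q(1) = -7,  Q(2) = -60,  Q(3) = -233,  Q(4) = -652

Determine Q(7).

First differences: 1, -11, -53, -173, -419. Second differences: -12, -42, -120, -246. Third differences: -30, -78, -126. Fourth differences: -48, -48.
Level-4 differences are constant, so Q has degree 4.
Fitting a degree-4 polynomial gives Q(k) = -2k^4 - k³ - 4k² - 4k + 4.
Then Q(7) = -5365.

-5365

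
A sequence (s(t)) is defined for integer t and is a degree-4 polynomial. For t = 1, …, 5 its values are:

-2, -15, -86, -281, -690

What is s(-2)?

-11

Write s(t) = at^4 + bt³ + ct² + dt + e; the 5 given values yield a linear system in the 5 coefficients.
Solving, s(t) = -t^4 - t³ + 2t² + 3t - 5.
Then s(-2) = -11.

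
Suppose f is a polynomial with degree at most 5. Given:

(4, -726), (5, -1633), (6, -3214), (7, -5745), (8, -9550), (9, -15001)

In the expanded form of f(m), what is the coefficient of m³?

First differences: -907, -1581, -2531, -3805, -5451. Second differences: -674, -950, -1274, -1646. Third differences: -276, -324, -372. Fourth differences: -48, -48.
Level-4 differences are constant, so f has degree 4.
Fitting a degree-4 polynomial gives f(m) = -2m^4 - 2m³ - 5m² - 2m + 2.
The coefficient of m³ is -2.

-2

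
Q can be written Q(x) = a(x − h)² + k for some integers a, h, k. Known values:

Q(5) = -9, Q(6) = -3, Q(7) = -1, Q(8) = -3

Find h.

First differences 6, 2, -2; second difference -4 = 2a, so a = -2.
Expanding, the x-coefficient is −2ah = 4h; matching it to the data gives h = 7, and then k = -1.
So Q(x) = -2(x − 7)² − 1.
Hence h = 7.

7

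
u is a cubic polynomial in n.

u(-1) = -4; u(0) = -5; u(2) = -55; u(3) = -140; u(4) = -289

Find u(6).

-851

Write u(n) = an³ + bn² + cn + d; the 5 given values yield a linear system in the 4 coefficients.
Solving, u(n) = -3n³ - 5n² - 3n - 5.
Then u(6) = -851.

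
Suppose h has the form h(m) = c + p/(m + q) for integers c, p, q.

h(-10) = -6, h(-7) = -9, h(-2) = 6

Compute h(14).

(h(m) − c)(m + q) = p for each data point; the three points give a linear system in c and q, then p follows.
Solving: c = -3, q = 4, p = 18, so h(m) = -3 + 18/(m + 4).
Then h(14) = -3 + 18/18 = -2.

-2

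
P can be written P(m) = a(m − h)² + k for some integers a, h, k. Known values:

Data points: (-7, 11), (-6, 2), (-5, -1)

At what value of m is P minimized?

-5

First differences -9, -3; second difference 6 = 2a, so a = 3.
Expanding, the m-coefficient is −2ah = -6h; matching it to the data gives h = -5, and then k = -1.
So P(m) = 3(m + 5)² − 1.
Hence h = -5.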